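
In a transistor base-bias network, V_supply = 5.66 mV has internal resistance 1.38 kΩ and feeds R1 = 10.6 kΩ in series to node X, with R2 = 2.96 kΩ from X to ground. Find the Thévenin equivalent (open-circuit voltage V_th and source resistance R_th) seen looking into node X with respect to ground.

V_th ≈ 1.12 mV, R_th ≈ 2.37 kΩ

R1' = 1.38 + 10.6 = 11.98 kΩ (source resistance + R1).
V_th is the unloaded tap voltage: V_supply · R2/(R1'+R2) = 5.66 × 0.1981 = 1.121 mV.
With V_supply suppressed (replaced by a short), R_th = R1' ‖ R2 = (11.98 × 2.96)/(11.98 + 2.96) = 2.374 kΩ.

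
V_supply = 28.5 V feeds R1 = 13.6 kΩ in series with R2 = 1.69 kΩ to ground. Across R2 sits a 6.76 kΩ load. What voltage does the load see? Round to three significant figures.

V_out ≈ 2.58 V

The load sits in parallel with R2, giving an effective lower resistance R2' = R2·R_L/(R2+R_L) = 1.352 kΩ.
Now apply the divider: V_out = 28.5 × 0.09042 = 2.577 V.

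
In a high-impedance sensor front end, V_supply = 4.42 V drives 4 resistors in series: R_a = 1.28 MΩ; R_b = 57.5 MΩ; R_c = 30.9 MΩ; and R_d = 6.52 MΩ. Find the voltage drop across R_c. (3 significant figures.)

V ≈ 1.42 V

Series total: ΣR = 1.28 + 57.5 + 30.9 + 6.52 = 96.20 MΩ.
V = V_supply · R/ΣR = 4.42 × 0.3212 = 1.420 V.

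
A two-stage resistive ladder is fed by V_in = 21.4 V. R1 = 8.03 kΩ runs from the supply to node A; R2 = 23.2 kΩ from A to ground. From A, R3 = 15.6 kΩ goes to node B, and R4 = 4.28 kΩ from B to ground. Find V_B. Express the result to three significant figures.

V_B ≈ 2.63 V

Node A sees R2 in parallel with the series input of stage 2, R3 + R4 = 19.88 kΩ.
Effective lower resistance at A: R2 ‖ 19.88 = 10.71 kΩ.
So V_A = 21.4 × 0.5714 = 12.23 V.
Then the unloaded second divider: V_B = V_A × R4/(R3+R4) = 12.23 × 0.2153 = 2.633 V.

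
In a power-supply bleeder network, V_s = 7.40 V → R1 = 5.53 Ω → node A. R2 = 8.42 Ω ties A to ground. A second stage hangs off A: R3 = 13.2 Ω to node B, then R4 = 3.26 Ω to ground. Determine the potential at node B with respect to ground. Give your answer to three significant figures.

V_B ≈ 0.735 V

Node A sees R2 in parallel with the series input of stage 2, R3 + R4 = 16.46 Ω.
R2 ‖ (R3+R4) = 5.570 Ω.
So V_A = 7.40 × 0.5018 = 3.713 V.
V_B = V_A × 0.1981 = 0.7355 V.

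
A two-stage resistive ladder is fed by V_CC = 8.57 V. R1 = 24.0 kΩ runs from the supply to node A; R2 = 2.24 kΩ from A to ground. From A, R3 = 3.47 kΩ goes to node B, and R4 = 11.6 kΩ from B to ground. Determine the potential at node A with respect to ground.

V_A ≈ 0.644 V

Looking into the second stage from A: R3 + R4 = 15.07 kΩ appears in parallel with R2.
R2 ‖ (R3+R4) = 1.950 kΩ.
So V_A = 8.57 × 0.07515 = 0.6440 V.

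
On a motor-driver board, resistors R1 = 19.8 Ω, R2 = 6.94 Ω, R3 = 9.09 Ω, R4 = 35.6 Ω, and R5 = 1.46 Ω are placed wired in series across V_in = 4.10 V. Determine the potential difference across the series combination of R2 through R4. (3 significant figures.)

V ≈ 2.90 V

ΣR = 19.8 + 6.94 + 9.09 + 35.6 + 1.46 = 72.89 Ω.
R_{R2..R4} = 6.94 + 9.09 + 35.6 = 51.63 Ω.
By the voltage-divider rule, V = 4.10 × 51.63/72.89 = 2.904 V.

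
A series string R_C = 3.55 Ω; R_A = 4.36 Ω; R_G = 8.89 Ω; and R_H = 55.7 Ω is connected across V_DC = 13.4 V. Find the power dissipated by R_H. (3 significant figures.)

P ≈ 1.90 W

The common current is I = 13.4/72.50 = 0.1848 A.
P = I²R = 0.03416 × 55.7 = 1.903 W.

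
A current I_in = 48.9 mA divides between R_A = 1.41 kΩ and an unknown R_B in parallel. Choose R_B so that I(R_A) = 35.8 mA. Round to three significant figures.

The fraction through R_A equals R_B/(R_A+R_B).
With f = 0.7321, R_B = R_A · f/(1−f) = 1.41 × 2.733 = 3.853 kΩ.

R_B ≈ 3.85 kΩ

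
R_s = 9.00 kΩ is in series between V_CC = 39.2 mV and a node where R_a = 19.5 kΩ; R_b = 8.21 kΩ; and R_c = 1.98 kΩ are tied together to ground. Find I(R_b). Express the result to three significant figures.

I ≈ 0.672 µA

Equivalent of the parallel group: R_p = 1.475 kΩ.
Node voltage V_A = V_CC · R_p/(R_s + R_p) = 39.2 × 0.1408 = 5.519 mV.
Branch current I = V_A/R_b = 5.519/8.21 = 0.6722 µA.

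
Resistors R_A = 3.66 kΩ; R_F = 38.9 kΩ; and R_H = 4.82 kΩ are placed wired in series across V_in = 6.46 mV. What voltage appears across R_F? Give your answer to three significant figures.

V ≈ 5.30 mV

ΣR = 3.66 + 38.9 + 4.82 = 47.38 kΩ.
By the voltage-divider rule, V = 6.46 × 38.90/47.38 = 5.304 mV.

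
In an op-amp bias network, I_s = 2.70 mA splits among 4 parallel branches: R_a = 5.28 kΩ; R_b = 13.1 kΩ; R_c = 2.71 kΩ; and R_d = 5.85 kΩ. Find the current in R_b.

ΣG = 1/5.28 + 1/13.1 + 1/2.71 + 1/5.85 = 0.8057.
R_b takes the fraction G_k/ΣG = 0.07634/0.8057 = 0.09475, so I = 2.70 × 0.09475 = 0.2558 mA.

I ≈ 0.256 mA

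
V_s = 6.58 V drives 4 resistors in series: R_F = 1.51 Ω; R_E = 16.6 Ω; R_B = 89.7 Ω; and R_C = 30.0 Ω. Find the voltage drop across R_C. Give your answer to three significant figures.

V ≈ 1.43 V

ΣR = 1.51 + 16.6 + 89.7 + 30.0 = 137.8 Ω.
Voltage divider: V = V_s · (30.00 / 137.8) = 6.58 × 0.2177 = 1.432 V.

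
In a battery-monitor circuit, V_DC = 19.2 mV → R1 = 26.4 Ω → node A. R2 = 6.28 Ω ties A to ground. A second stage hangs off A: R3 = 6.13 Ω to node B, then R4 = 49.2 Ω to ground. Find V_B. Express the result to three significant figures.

V_B ≈ 3.01 mV

The second stage (R3 + R4 = 55.33 Ω) loads node A in parallel with R2.
R2 ‖ (R3+R4) = 5.640 Ω.
So V_A = 19.2 × 0.1760 = 3.380 mV.
Then the unloaded second divider: V_B = V_A × R4/(R3+R4) = 3.380 × 0.8892 = 3.005 mV.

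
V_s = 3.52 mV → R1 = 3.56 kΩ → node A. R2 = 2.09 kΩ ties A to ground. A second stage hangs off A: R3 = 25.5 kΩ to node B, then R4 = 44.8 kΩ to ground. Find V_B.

V_B ≈ 0.815 mV

The second stage (R3 + R4 = 70.30 kΩ) loads node A in parallel with R2.
Effective lower resistance at A: R2 ‖ 70.30 = 2.030 kΩ.
So V_A = 3.52 × 0.3631 = 1.278 mV.
Stage 2 is unloaded, so V_B = V_A · R4/(R3+R4) = 1.278 × 44.8/70.30 = 0.8145 mV.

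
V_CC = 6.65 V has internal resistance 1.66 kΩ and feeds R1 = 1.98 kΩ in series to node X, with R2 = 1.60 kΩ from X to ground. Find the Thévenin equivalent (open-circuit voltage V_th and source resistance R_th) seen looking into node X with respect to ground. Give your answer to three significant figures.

R1' = 1.66 + 1.98 = 3.640 kΩ (source resistance + R1).
V_th is the unloaded tap voltage: V_CC · R2/(R1'+R2) = 6.65 × 0.3053 = 2.031 V.
Looking into X with the source shorted: R_th = R1'·R2/(R1'+R2) = 3.640 × 1.60/5.240 = 1.111 kΩ.

V_th ≈ 2.03 V, R_th ≈ 1.11 kΩ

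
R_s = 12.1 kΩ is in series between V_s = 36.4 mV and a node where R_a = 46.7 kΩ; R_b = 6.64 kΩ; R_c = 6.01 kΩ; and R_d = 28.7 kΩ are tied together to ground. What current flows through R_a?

I ≈ 0.141 µA

Combine the parallel branches: R_p = (1/46.7 + 1/6.64 + 1/6.01 + 1/28.7)⁻¹ = 2.679 kΩ.
V_A by voltage divider: V_A = 36.4 × 2.679/(12.1 + 2.679) = 6.599 mV.
I(R_a) = V_A / R_a = 6.599/46.7 = 0.1413 µA.
(Check via current divider: I_total = 2.463 µA; share G_k/ΣG = 0.05737 → same result.)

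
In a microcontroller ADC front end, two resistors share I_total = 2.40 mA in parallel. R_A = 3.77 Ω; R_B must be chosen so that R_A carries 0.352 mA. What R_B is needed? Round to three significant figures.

Two-branch current divider: I_A = I_total · R_B/(R_A + R_B).
With f = 0.1467, R_B = R_A · f/(1−f) = 3.77 × 0.1719 = 0.6480 Ω.

R_B ≈ 0.648 Ω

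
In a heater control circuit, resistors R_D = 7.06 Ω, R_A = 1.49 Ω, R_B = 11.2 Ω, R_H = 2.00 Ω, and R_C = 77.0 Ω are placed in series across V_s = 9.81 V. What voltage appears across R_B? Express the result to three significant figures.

Series total: ΣR = 7.06 + 1.49 + 11.2 + 2.00 + 77.0 = 98.75 Ω.
By the voltage-divider rule, V = 9.81 × 11.20/98.75 = 1.113 V.

V ≈ 1.11 V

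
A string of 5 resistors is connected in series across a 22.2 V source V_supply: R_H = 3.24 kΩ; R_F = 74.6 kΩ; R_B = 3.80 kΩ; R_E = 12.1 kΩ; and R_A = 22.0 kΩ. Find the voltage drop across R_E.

V ≈ 2.32 V

ΣR = 3.24 + 74.6 + 3.80 + 12.1 + 22.0 = 115.7 kΩ.
Voltage divider: V = V_supply · (12.10 / 115.7) = 22.2 × 0.1045 = 2.321 V.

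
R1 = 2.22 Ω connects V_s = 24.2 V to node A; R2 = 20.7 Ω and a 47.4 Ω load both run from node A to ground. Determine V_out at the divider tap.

V_out ≈ 21.0 V

First combine the lower leg with the load: R2 ‖ R_L = 14.41 Ω.
Now apply the divider: V_out = 24.2 × 0.8665 = 20.97 V.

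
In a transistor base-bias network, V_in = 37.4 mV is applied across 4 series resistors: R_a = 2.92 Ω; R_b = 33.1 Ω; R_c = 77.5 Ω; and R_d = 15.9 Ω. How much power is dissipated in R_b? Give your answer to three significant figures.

ΣR = 129.4 Ω → I = 37.4/129.4 = 0.2890 mA.
P = I²R = 0.08351 × 33.1 = 2.764 µW.

P ≈ 2.76 µW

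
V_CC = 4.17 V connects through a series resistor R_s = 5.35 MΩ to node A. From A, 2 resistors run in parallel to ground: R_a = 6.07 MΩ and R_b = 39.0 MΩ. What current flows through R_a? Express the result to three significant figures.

Combine the parallel branches: R_p = (1/6.07 + 1/39.0)⁻¹ = 5.252 MΩ.
V_A by voltage divider: V_A = 4.17 × 5.252/(5.35 + 5.252) = 2.066 V.
Branch current I = V_A/R_a = 2.066/6.07 = 0.3403 µA.
(Equivalently: I_total = 0.3933 µA, then current-divider fraction G_k/ΣG = 0.8653.)

I ≈ 0.340 µA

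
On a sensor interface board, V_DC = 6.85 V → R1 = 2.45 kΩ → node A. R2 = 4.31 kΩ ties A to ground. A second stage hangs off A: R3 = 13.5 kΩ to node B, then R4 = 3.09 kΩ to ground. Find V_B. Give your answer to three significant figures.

Node A sees R2 in parallel with the series input of stage 2, R3 + R4 = 16.59 kΩ.
R2 ‖ (R3+R4) = 3.421 kΩ.
First divider: V_A = V_DC · 3.421/(2.45 + 3.421) = 3.992 V.
Stage 2 is unloaded, so V_B = V_A · R4/(R3+R4) = 3.992 × 3.09/16.59 = 0.7435 V.

V_B ≈ 0.743 V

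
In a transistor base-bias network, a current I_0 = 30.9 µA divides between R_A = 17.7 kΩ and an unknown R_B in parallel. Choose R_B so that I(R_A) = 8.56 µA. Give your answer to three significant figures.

Two-branch current divider: I_A = I_0 · R_B/(R_A + R_B).
With f = 0.2770, R_B = R_A · f/(1−f) = 17.7 × 0.3832 = 6.782 kΩ.

R_B ≈ 6.78 kΩ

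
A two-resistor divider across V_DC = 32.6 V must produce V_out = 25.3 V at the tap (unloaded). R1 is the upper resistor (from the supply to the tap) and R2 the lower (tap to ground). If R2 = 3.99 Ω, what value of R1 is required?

R1 ≈ 1.15 Ω

V_out/V_DC = R2/(R1+R2) = 0.7761.
Rearranging, R1 = R2·(1−k)/k = 3.99 × 0.2885 = 1.151 Ω.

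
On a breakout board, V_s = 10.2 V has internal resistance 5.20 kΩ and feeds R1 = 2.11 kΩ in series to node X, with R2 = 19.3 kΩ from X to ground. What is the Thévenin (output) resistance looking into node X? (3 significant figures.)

R_th ≈ 5.30 kΩ

R1' = 5.20 + 2.11 = 7.310 kΩ (source resistance + R1).
Zeroing V_s shorts the top of R1' to ground, so R_th = R1' ‖ R2 = 5.302 kΩ.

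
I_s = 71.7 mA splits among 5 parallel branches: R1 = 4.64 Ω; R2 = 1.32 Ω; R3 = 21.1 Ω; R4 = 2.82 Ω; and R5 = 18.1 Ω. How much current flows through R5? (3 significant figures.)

Total conductance ΣG = 1/4.64 + 1/1.32 + 1/21.1 + 1/2.82 + 1/18.1 = 1.430 (units of 1/Ω).
R5 takes the fraction G_k/ΣG = 0.05525/1.430 = 0.03863, so I = 71.7 × 0.03863 = 2.769 mA.

I ≈ 2.77 mA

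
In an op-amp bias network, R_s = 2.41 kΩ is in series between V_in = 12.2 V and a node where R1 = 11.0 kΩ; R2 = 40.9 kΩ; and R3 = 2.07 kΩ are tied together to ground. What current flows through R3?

I ≈ 2.41 mA

Combine the parallel branches: R_p = (1/11.0 + 1/40.9 + 1/2.07)⁻¹ = 1.671 kΩ.
V_A = 12.2 × 1.671/4.081 = 4.995 V.
Branch current I = V_A/R3 = 4.995/2.07 = 2.413 mA.
(Equivalently: I_total = 2.989 mA, then current-divider fraction G_k/ΣG = 0.8072.)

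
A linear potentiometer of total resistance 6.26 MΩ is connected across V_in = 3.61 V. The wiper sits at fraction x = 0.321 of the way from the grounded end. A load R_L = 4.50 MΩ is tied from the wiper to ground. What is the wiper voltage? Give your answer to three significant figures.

V_out ≈ 0.889 V

The pot divides into 4.251 MΩ above the wiper and 2.009 MΩ below.
R_L loads the lower segment: effective lower R = 1.389 MΩ.
Then V_out = V_in · 1.389/(4.251 + 1.389) = 0.8892 V.
(Unloaded: V_out = x·V_in = 1.16 V.)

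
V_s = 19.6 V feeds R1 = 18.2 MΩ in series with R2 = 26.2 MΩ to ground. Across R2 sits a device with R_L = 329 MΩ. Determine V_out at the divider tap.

First combine the lower leg with the load: R2 ‖ R_L = 24.27 MΩ.
Voltage divider with the loaded lower leg: V_out = 19.6 × 24.27/(18.2 + 24.27) = 19.6 × 0.5714 = 11.20 V.
(Unloaded it would be 11.6 V; the load pulls it down.)

V_out ≈ 11.2 V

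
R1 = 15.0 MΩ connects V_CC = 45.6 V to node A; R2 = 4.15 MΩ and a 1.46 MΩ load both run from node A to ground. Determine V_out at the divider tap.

R2 ‖ R_L = (4.15 × 1.46)/(4.15 + 1.46) = 1.080 MΩ.
Voltage divider with the loaded lower leg: V_out = 45.6 × 1.080/(15.0 + 1.080) = 45.6 × 0.06717 = 3.063 V.

V_out ≈ 3.06 V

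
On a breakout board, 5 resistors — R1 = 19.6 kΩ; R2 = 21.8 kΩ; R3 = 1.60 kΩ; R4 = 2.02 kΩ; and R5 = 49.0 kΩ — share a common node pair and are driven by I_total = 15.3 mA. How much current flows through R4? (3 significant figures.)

I ≈ 6.12 mA

Total conductance ΣG = 1/19.6 + 1/21.8 + 1/1.60 + 1/2.02 + 1/49.0 = 1.237 (units of 1/kΩ).
Current divider: I(R4) = I_total · G_k/ΣG = 15.3 × (0.4950/1.237) = 15.3 × 0.4001 = 6.121 mA.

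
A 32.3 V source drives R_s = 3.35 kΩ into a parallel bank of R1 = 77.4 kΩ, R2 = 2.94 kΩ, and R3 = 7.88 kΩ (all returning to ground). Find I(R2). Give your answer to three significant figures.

I ≈ 4.21 mA

Parallel bank: R_p = 1/(1/77.4 + 1/2.94 + 1/7.88) = 2.084 kΩ.
V_A = 32.3 × 2.084/5.434 = 12.39 V.
Branch current I = V_A/R2 = 12.39/2.94 = 4.213 mA.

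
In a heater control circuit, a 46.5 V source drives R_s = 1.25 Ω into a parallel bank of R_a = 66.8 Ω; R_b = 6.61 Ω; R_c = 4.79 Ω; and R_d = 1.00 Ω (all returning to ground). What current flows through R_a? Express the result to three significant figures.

Parallel bank: R_p = 1/(1/66.8 + 1/6.61 + 1/4.79 + 1/1.00) = 0.7273 Ω.
V_A by voltage divider: V_A = 46.5 × 0.7273/(1.25 + 0.7273) = 17.10 V.
I(R_a) = V_A / R_a = 17.10/66.8 = 0.2560 A.
(Check via current divider: I_total = 23.52 A; share G_k/ΣG = 0.01089 → same result.)

I ≈ 0.256 A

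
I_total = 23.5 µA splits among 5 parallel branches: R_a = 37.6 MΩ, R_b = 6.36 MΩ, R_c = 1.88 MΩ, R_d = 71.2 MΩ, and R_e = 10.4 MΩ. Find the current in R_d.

Total conductance ΣG = 1/37.6 + 1/6.36 + 1/1.88 + 1/71.2 + 1/10.4 = 0.8259 (units of 1/MΩ).
By the current-divider rule, I = I_total · G_k/ΣG = 23.5 × 0.01700 = 0.3996 µA.

I ≈ 0.400 µA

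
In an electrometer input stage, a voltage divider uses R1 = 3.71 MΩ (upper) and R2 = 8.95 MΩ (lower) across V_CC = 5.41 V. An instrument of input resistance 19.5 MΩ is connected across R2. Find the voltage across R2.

V_out ≈ 3.37 V

First combine the lower leg with the load: R2 ‖ R_L = 6.134 MΩ.
Then V_out = V_CC · R2'/(R1 + R2') = 5.41 × 6.134/9.844 = 3.371 V.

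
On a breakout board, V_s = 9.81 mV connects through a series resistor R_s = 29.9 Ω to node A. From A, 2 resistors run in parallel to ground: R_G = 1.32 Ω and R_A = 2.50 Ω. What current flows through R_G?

I ≈ 0.209 mA

Combine the parallel branches: R_p = (1/1.32 + 1/2.50)⁻¹ = 0.8639 Ω.
V_A by voltage divider: V_A = 9.81 × 0.8639/(29.9 + 0.8639) = 0.2755 mV.
I(R_G) = V_A / R_G = 0.2755/1.32 = 0.2087 mA.
(Check via current divider: I_total = 0.3189 mA; share G_k/ΣG = 0.6545 → same result.)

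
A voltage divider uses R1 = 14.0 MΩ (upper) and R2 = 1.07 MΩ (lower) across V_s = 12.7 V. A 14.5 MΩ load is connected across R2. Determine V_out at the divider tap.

V_out ≈ 0.844 V

First combine the lower leg with the load: R2 ‖ R_L = 0.9965 MΩ.
Then V_out = V_s · R2'/(R1 + R2') = 12.7 × 0.9965/15.00 = 0.8439 V.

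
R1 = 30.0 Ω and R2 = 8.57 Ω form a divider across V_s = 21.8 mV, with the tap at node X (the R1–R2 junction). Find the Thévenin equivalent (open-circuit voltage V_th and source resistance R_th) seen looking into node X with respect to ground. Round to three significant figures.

V_th ≈ 4.84 mV, R_th ≈ 6.67 Ω

Open-circuit (no load on X): V_th = V_s · R2/(R1 + R2) = 21.8 × 8.57/(30.00 + 8.57) = 4.844 mV.
Zeroing V_s shorts the top of R1 to ground, so R_th = R1 ‖ R2 = 6.666 Ω.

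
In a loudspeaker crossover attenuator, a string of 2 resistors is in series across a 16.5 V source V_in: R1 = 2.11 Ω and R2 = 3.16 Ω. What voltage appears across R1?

ΣR = 2.11 + 3.16 = 5.270 Ω.
Voltage divider: V = V_in · (2.110 / 5.270) = 16.5 × 0.4004 = 6.606 V.

V ≈ 6.61 V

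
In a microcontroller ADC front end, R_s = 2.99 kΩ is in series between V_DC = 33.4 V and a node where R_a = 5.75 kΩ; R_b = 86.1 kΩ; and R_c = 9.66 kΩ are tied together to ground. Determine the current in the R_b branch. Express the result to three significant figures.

Equivalent of the parallel group: R_p = 3.460 kΩ.
V_A by voltage divider: V_A = 33.4 × 3.460/(2.99 + 3.460) = 17.92 V.
Branch current I = V_A/R_b = 17.92/86.1 = 0.2081 mA.

I ≈ 0.208 mA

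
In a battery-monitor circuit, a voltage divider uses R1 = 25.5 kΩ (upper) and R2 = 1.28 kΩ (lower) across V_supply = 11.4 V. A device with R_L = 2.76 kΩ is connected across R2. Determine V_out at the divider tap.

V_out ≈ 0.378 V

R2 ‖ R_L = (1.28 × 2.76)/(1.28 + 2.76) = 0.8745 kΩ.
Then V_out = V_supply · R2'/(R1 + R2') = 11.4 × 0.8745/26.37 = 0.3780 V.
(Unloaded it would be 0.545 V; the load pulls it down.)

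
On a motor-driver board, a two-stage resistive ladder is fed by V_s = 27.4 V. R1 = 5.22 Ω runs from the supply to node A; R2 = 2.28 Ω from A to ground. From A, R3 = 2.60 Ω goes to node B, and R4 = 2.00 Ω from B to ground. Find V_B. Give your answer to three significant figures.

V_B ≈ 2.69 V

Node A sees R2 in parallel with the series input of stage 2, R3 + R4 = 4.600 Ω.
Effective lower resistance at A: R2 ‖ 4.600 = 1.524 Ω.
First divider: V_A = V_s · 1.524/(5.22 + 1.524) = 6.193 V.
Stage 2 is unloaded, so V_B = V_A · R4/(R3+R4) = 6.193 × 2.00/4.600 = 2.693 V.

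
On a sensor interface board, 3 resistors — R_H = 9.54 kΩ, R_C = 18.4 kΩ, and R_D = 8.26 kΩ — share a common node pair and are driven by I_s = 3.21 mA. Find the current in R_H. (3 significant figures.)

I ≈ 1.20 mA

Total conductance ΣG = 1/9.54 + 1/18.4 + 1/8.26 = 0.2802 (units of 1/kΩ).
Current divider: I(R_H) = I_s · G_k/ΣG = 3.21 × (0.1048/0.2802) = 3.21 × 0.3740 = 1.201 mA.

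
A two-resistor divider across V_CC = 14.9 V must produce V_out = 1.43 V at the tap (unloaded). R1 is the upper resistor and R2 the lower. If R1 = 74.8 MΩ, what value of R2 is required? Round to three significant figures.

V_out/V_CC = R2/(R1+R2) = 0.09597.
R2 = R1 · 0.09597/(1 − 0.09597) = 7.941 MΩ.

R2 ≈ 7.94 MΩ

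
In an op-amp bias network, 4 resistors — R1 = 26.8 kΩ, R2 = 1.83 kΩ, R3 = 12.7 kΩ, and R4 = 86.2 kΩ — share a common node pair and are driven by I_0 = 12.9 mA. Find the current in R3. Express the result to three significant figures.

I ≈ 1.51 mA

Conductances: ΣG = 1/26.8 + 1/1.83 + 1/12.7 + 1/86.2 = 0.6741 (1/kΩ).
Current divider: I(R3) = I_0 · G_k/ΣG = 12.9 × (0.07874/0.6741) = 12.9 × 0.1168 = 1.507 mA.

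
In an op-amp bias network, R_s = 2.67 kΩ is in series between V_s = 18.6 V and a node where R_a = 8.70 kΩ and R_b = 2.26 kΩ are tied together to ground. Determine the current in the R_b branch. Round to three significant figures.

Equivalent of the parallel group: R_p = 1.794 kΩ.
V_A = 18.6 × 1.794/4.464 = 7.475 V.
I(R_b) = V_A / R_b = 7.475/2.26 = 3.307 mA.

I ≈ 3.31 mA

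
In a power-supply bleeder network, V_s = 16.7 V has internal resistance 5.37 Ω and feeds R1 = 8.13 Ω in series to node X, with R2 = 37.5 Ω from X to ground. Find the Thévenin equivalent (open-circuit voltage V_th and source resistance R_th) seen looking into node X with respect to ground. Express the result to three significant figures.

V_th ≈ 12.3 V, R_th ≈ 9.93 Ω

R1' = 5.37 + 8.13 = 13.50 Ω (source resistance + R1).
V_th is the unloaded tap voltage: V_s · R2/(R1'+R2) = 16.7 × 0.7353 = 12.28 V.
With V_s suppressed (replaced by a short), R_th = R1' ‖ R2 = (13.50 × 37.5)/(13.50 + 37.5) = 9.926 Ω.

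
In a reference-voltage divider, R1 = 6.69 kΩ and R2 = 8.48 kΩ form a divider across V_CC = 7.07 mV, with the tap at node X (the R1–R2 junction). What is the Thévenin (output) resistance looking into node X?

R_th ≈ 3.74 kΩ

Zeroing V_CC shorts the top of R1 to ground, so R_th = R1 ‖ R2 = 3.740 kΩ.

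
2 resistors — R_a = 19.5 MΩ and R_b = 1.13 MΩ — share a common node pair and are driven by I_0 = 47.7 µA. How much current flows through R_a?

I ≈ 2.61 µA

With just two branches, the current splits inversely with resistance.
So I = 47.7 × 1.13/20.63 = 2.613 µA.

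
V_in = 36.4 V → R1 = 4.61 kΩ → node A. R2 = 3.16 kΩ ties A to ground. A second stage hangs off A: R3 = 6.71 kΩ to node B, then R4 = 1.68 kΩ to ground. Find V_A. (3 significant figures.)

Node A sees R2 in parallel with the series input of stage 2, R3 + R4 = 8.390 kΩ.
Effective lower resistance at A: R2 ‖ 8.390 = 2.295 kΩ.
V_A = 36.4 × 2.295/(4.61 + 2.295) = 12.10 V.

V_A ≈ 12.1 V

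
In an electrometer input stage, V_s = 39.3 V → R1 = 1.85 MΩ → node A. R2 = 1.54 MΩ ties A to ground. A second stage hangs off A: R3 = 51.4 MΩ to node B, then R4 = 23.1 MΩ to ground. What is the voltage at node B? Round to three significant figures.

V_B ≈ 5.47 V

Node A sees R2 in parallel with the series input of stage 2, R3 + R4 = 74.50 MΩ.
Effective lower resistance at A: R2 ‖ 74.50 = 1.509 MΩ.
First divider: V_A = V_s · 1.509/(1.85 + 1.509) = 17.65 V.
V_B = V_A × 0.3101 = 5.474 V.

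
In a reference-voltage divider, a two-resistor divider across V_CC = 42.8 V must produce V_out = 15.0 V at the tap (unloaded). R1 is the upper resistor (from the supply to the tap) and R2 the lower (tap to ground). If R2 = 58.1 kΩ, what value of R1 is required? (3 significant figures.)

The divider ratio is R2/(R1+R2) = 15.0/42.8 = 0.3505.
Rearranging, R1 = R2·(1−k)/k = 58.1 × 1.853 = 107.7 kΩ.

R1 ≈ 108 kΩ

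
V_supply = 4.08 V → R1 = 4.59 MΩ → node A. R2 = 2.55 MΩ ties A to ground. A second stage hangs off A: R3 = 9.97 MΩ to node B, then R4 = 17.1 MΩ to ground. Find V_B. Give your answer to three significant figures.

V_B ≈ 0.868 V

Looking into the second stage from A: R3 + R4 = 27.07 MΩ appears in parallel with R2.
Effective lower resistance at A: R2 ‖ 27.07 = 2.330 MΩ.
First divider: V_A = V_supply · 2.330/(4.59 + 2.330) = 1.374 V.
Stage 2 is unloaded, so V_B = V_A · R4/(R3+R4) = 1.374 × 17.1/27.07 = 0.8679 V.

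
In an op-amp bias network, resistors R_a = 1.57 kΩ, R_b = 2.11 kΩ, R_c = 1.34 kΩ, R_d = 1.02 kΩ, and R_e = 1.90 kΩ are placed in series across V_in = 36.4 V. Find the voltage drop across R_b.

V ≈ 9.67 V

Total series resistance ΣR = 1.57 + 2.11 + 1.34 + 1.02 + 1.90 = 7.940 kΩ.
V = V_in · R/ΣR = 36.4 × 0.2657 = 9.673 V.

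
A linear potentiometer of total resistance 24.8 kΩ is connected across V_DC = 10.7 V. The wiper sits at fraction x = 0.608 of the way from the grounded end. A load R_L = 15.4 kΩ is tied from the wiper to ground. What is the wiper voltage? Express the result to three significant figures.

Split the track: R_lower = x·R_p = 15.08 kΩ, R_upper = (1−x)·R_p = 9.722 kΩ.
Lower segment in parallel with the load: 15.08 ‖ 15.4 = 7.619 kΩ.
Then V_out = V_DC · 7.619/(9.722 + 7.619) = 4.701 V.
(Unloaded: V_out = x·V_DC = 6.51 V.)

V_out ≈ 4.70 V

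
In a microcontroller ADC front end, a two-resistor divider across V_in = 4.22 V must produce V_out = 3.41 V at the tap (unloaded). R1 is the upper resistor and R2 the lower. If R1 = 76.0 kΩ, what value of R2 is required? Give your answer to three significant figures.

R2 ≈ 320 kΩ

V_out/V_in = R2/(R1+R2) = 0.8081.
So R2 = R1 · V_out/(V_in − V_out) = 76.0 × 3.41/(4.22 − 3.41) = 76.0 × 4.210 = 320.0 kΩ.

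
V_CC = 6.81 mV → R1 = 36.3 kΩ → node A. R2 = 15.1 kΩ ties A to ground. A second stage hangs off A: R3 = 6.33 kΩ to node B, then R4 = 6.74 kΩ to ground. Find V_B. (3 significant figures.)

V_B ≈ 0.568 mV

Node A sees R2 in parallel with the series input of stage 2, R3 + R4 = 13.07 kΩ.
Effective lower resistance at A: R2 ‖ 13.07 = 7.006 kΩ.
First divider: V_A = V_CC · 7.006/(36.3 + 7.006) = 1.102 mV.
Then the unloaded second divider: V_B = V_A × R4/(R3+R4) = 1.102 × 0.5157 = 0.5681 mV.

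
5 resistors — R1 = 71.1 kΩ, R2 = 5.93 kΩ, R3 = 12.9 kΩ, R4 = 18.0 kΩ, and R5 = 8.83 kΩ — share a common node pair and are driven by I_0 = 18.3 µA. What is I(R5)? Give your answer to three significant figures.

Conductances: ΣG = 1/71.1 + 1/5.93 + 1/12.9 + 1/18.0 + 1/8.83 = 0.4290 (1/kΩ).
By the current-divider rule, I = I_0 · G_k/ΣG = 18.3 × 0.2640 = 4.831 µA.

I ≈ 4.83 µA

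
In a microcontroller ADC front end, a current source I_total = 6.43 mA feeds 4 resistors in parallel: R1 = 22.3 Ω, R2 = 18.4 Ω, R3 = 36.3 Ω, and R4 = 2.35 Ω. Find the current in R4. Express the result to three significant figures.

ΣG = 1/22.3 + 1/18.4 + 1/36.3 + 1/2.35 = 0.5523.
R4 takes the fraction G_k/ΣG = 0.4255/0.5523 = 0.7705, so I = 6.43 × 0.7705 = 4.954 mA.

I ≈ 4.95 mA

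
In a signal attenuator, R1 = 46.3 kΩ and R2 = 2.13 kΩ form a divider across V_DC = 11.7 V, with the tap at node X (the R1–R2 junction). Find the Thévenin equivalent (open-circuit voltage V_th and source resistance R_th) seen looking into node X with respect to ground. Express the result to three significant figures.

V_th is the unloaded tap voltage: V_DC · R2/(R1+R2) = 11.7 × 0.04398 = 0.5146 V.
Zeroing V_DC shorts the top of R1 to ground, so R_th = R1 ‖ R2 = 2.036 kΩ.

V_th ≈ 0.515 V, R_th ≈ 2.04 kΩ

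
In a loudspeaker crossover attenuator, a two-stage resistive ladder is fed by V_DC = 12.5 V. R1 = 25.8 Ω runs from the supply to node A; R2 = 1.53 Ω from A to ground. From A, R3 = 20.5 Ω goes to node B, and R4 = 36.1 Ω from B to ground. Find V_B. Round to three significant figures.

Node A sees R2 in parallel with the series input of stage 2, R3 + R4 = 56.60 Ω.
Effective lower resistance at A: R2 ‖ 56.60 = 1.490 Ω.
V_A = 12.5 × 1.490/(25.8 + 1.490) = 0.6824 V.
Stage 2 is unloaded, so V_B = V_A · R4/(R3+R4) = 0.6824 × 36.1/56.60 = 0.4352 V.

V_B ≈ 0.435 V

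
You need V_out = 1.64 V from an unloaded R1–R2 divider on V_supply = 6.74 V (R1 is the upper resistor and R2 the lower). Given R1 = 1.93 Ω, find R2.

Required fraction k = V_out/V_supply = 0.2433.
Rearranging, R2 = R1·k/(1−k) = 1.93 × 0.3216 = 0.6206 Ω.

R2 ≈ 0.621 Ω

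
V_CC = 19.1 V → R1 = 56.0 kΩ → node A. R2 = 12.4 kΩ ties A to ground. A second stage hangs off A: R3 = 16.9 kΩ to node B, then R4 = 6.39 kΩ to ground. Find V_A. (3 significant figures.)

V_A ≈ 2.41 V

Looking into the second stage from A: R3 + R4 = 23.29 kΩ appears in parallel with R2.
R2 ‖ (R3+R4) = 8.092 kΩ.
So V_A = 19.1 × 0.1263 = 2.411 V.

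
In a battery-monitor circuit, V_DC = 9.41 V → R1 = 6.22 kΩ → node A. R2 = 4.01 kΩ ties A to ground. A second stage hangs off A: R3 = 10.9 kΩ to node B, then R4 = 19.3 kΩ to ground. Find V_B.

V_B ≈ 2.18 V

Looking into the second stage from A: R3 + R4 = 30.20 kΩ appears in parallel with R2.
Effective lower resistance at A: R2 ‖ 30.20 = 3.540 kΩ.
First divider: V_A = V_DC · 3.540/(6.22 + 3.540) = 3.413 V.
Stage 2 is unloaded, so V_B = V_A · R4/(R3+R4) = 3.413 × 19.3/30.20 = 2.181 V.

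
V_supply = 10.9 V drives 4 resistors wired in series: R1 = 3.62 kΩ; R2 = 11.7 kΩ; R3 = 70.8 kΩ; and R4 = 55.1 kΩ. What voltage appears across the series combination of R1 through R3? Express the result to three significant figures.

ΣR = 3.62 + 11.7 + 70.8 + 55.1 = 141.2 kΩ.
R_{R1..R3} = 3.62 + 11.7 + 70.8 = 86.12 kΩ.
By the voltage-divider rule, V = 10.9 × 86.12/141.2 = 6.647 V.

V ≈ 6.65 V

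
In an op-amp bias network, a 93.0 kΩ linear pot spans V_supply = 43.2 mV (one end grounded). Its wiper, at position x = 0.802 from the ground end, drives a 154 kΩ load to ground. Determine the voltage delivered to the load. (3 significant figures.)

Split the track: R_lower = x·R_p = 74.59 kΩ, R_upper = (1−x)·R_p = 18.41 kΩ.
R_L loads the lower segment: effective lower R = 50.25 kΩ.
Then V_out = V_supply · 50.25/(18.41 + 50.25) = 31.61 mV.

V_out ≈ 31.6 mV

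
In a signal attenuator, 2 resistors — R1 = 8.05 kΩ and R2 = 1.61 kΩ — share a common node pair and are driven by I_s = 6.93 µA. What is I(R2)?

I ≈ 5.77 µA

For two parallel branches, I_k = I_s · (other R)/(sum of R).
So I = 6.93 × 8.05/9.660 = 5.775 µA.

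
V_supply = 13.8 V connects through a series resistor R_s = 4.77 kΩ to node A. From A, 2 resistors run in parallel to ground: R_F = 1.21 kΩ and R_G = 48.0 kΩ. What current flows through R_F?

Parallel bank: R_p = 1/(1/1.21 + 1/48.0) = 1.180 kΩ.
V_A by voltage divider: V_A = 13.8 × 1.180/(4.77 + 1.180) = 2.737 V.
I(R_F) = V_A / R_F = 2.737/1.21 = 2.262 mA.

I ≈ 2.26 mA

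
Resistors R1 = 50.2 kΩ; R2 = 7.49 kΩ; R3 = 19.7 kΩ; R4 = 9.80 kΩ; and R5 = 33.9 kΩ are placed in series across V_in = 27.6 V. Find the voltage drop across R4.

V ≈ 2.23 V

ΣR = 50.2 + 7.49 + 19.7 + 9.80 + 33.9 = 121.1 kΩ.
V = V_in · R/ΣR = 27.6 × 0.08093 = 2.234 V.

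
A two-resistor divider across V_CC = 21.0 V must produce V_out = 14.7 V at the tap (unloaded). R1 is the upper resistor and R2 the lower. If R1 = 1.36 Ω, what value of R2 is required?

Required fraction k = V_out/V_CC = 0.7000.
Rearranging, R2 = R1·k/(1−k) = 1.36 × 2.333 = 3.173 Ω.

R2 ≈ 3.17 Ω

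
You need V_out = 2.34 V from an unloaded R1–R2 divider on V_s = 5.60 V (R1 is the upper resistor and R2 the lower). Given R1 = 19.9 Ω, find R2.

The divider ratio is R2/(R1+R2) = 2.34/5.60 = 0.4179.
R2 = R1 · 0.4179/(1 − 0.4179) = 14.28 Ω.

R2 ≈ 14.3 Ω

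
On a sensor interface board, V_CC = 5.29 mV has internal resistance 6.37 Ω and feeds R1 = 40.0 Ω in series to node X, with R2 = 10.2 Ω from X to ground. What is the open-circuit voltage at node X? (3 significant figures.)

V_th ≈ 0.954 mV

R1' = 6.37 + 40.0 = 46.37 Ω (source resistance + R1).
V_th is the unloaded tap voltage: V_CC · R2/(R1'+R2) = 5.29 × 0.1803 = 0.9538 mV.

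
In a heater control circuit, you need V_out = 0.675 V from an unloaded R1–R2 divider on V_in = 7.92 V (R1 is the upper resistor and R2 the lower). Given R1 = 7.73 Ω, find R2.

Required fraction k = V_out/V_in = 0.08523.
So R2 = R1 · V_out/(V_in − V_out) = 7.73 × 0.675/(7.92 − 0.675) = 7.73 × 0.09317 = 0.7202 Ω.

R2 ≈ 0.720 Ω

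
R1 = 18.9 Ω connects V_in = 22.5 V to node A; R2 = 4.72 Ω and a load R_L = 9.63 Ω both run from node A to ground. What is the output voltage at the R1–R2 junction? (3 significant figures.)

First combine the lower leg with the load: R2 ‖ R_L = 3.167 Ω.
Then V_out = V_in · R2'/(R1 + R2') = 22.5 × 3.167/22.07 = 3.230 V.
(Unloaded it would be 4.50 V; the load pulls it down.)

V_out ≈ 3.23 V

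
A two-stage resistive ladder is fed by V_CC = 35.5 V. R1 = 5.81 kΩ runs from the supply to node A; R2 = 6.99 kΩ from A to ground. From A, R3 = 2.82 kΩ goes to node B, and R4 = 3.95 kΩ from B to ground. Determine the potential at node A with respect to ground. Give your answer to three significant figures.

V_A ≈ 13.2 V

The second stage (R3 + R4 = 6.770 kΩ) loads node A in parallel with R2.
R2 ‖ (R3+R4) = 3.439 kΩ.
V_A = 35.5 × 3.439/(5.81 + 3.439) = 13.20 V.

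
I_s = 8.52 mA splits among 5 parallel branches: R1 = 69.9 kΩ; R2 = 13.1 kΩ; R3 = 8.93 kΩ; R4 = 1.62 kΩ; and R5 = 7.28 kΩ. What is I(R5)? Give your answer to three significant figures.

I ≈ 1.22 mA

Conductances: ΣG = 1/69.9 + 1/13.1 + 1/8.93 + 1/1.62 + 1/7.28 = 0.9573 (1/kΩ).
R5 takes the fraction G_k/ΣG = 0.1374/0.9573 = 0.1435, so I = 8.52 × 0.1435 = 1.223 mA.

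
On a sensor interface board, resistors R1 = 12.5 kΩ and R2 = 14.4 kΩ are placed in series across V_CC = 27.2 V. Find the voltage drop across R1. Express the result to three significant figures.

V ≈ 12.6 V

Series total: ΣR = 12.5 + 14.4 = 26.90 kΩ.
By the voltage-divider rule, V = 27.2 × 12.50/26.90 = 12.64 V.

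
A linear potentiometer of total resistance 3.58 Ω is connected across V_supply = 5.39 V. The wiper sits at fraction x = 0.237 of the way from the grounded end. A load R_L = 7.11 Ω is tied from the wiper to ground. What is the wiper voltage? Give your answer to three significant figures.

Lower segment x·R_p = 0.8485 Ω; upper segment (1−x)·R_p = 2.732 Ω.
R_L loads the lower segment: effective lower R = 0.7580 Ω.
Then V_out = V_supply · 0.7580/(2.732 + 0.7580) = 1.171 V.
(Unloaded: V_out = x·V_supply = 1.28 V.)

V_out ≈ 1.17 V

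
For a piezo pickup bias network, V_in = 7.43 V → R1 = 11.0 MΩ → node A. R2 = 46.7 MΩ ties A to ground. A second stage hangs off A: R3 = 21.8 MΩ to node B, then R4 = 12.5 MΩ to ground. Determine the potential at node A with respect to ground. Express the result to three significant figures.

V_A ≈ 4.77 V

Node A sees R2 in parallel with the series input of stage 2, R3 + R4 = 34.30 MΩ.
Effective lower resistance at A: R2 ‖ 34.30 = 19.78 MΩ.
So V_A = 7.43 × 0.6426 = 4.774 V.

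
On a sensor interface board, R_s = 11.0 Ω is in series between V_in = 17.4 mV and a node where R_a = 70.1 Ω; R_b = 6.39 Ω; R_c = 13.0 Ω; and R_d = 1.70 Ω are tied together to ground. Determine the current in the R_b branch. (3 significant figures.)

I ≈ 0.267 mA

Parallel bank: R_p = 1/(1/70.1 + 1/6.39 + 1/13.0 + 1/1.70) = 1.196 Ω.
V_A by voltage divider: V_A = 17.4 × 1.196/(11.0 + 1.196) = 1.707 mV.
I(R_b) = V_A / R_b = 1.707/6.39 = 0.2671 mA.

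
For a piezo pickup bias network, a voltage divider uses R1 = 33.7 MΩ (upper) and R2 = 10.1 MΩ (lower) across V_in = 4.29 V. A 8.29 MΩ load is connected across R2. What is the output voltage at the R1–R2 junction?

The load sits in parallel with R2, giving an effective lower resistance R2' = R2·R_L/(R2+R_L) = 4.553 MΩ.
Now apply the divider: V_out = 4.29 × 0.1190 = 0.5106 V.
(Unloaded it would be 0.989 V; the load pulls it down.)

V_out ≈ 0.511 V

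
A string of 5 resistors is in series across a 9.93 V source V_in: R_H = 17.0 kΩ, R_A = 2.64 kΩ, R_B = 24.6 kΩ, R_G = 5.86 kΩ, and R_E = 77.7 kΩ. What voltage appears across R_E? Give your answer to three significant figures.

V ≈ 6.04 V

Total series resistance ΣR = 17.0 + 2.64 + 24.6 + 5.86 + 77.7 = 127.8 kΩ.
V = V_in · R/ΣR = 9.93 × 0.6080 = 6.037 V.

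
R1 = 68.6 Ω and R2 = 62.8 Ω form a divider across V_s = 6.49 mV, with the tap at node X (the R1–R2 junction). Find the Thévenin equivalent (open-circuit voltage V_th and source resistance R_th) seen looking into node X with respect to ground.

With X open, the divider is unloaded: V_th = 6.49 × 62.8/131.4 = 3.102 mV.
With V_s suppressed (replaced by a short), R_th = R1 ‖ R2 = (68.60 × 62.8)/(68.60 + 62.8) = 32.79 Ω.

V_th ≈ 3.10 mV, R_th ≈ 32.8 Ω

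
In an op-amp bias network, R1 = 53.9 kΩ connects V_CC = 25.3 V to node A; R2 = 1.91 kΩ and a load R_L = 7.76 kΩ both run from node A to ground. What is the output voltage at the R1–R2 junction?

V_out ≈ 0.700 V

The load sits in parallel with R2, giving an effective lower resistance R2' = R2·R_L/(R2+R_L) = 1.533 kΩ.
Then V_out = V_CC · R2'/(R1 + R2') = 25.3 × 1.533/55.43 = 0.6996 V.
(Unloaded it would be 0.866 V; the load pulls it down.)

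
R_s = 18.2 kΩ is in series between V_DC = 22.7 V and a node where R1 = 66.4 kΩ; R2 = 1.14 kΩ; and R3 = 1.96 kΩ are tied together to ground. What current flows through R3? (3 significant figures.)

I ≈ 0.437 mA

Equivalent of the parallel group: R_p = 0.7130 kΩ.
V_A = 22.7 × 0.7130/18.91 = 0.8558 V.
Branch current I = V_A/R3 = 0.8558/1.96 = 0.4366 mA.
(Equivalently: I_total = 1.200 mA, then current-divider fraction G_k/ΣG = 0.3638.)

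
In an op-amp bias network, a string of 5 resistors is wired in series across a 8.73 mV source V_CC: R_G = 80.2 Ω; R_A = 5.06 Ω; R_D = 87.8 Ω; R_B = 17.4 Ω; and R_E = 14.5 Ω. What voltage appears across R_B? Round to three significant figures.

ΣR = 80.2 + 5.06 + 87.8 + 17.4 + 14.5 = 205.0 Ω.
V = V_CC · R/ΣR = 8.73 × 0.08489 = 0.7411 mV.

V ≈ 0.741 mV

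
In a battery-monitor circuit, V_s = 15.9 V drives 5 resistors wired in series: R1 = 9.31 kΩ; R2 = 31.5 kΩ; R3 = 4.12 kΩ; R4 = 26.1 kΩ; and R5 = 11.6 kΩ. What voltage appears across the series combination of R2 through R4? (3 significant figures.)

Series total: ΣR = 9.31 + 31.5 + 4.12 + 26.1 + 11.6 = 82.63 kΩ.
R_{R2..R4} = 31.5 + 4.12 + 26.1 = 61.72 kΩ.
By the voltage-divider rule, V = 15.9 × 61.72/82.63 = 11.88 V.

V ≈ 11.9 V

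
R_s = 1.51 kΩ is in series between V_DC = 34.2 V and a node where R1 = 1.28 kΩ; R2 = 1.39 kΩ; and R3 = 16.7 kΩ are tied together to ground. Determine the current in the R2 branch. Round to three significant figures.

I ≈ 7.33 mA

Equivalent of the parallel group: R_p = 0.6408 kΩ.
V_A by voltage divider: V_A = 34.2 × 0.6408/(1.51 + 0.6408) = 10.19 V.
Branch current I = V_A/R2 = 10.19/1.39 = 7.330 mA.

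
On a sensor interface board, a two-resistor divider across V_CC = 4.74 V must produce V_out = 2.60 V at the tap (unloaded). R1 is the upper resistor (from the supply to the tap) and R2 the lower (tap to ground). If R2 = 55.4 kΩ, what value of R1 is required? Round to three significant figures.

R1 ≈ 45.6 kΩ

Required fraction k = V_out/V_CC = 0.5485.
So R1 = R2 · (V_CC/V_out − 1) = 55.4 × (4.74/2.60 − 1) = 55.4 × 0.8231 = 45.60 kΩ.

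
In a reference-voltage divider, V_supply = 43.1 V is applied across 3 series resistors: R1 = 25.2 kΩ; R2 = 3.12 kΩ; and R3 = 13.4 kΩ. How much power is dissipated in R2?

P ≈ 3.33 mW

Series current I = V_supply/ΣR = 43.1/41.72 = 1.033 mA.
P = I²R = 1.067 × 3.12 = 3.330 mW.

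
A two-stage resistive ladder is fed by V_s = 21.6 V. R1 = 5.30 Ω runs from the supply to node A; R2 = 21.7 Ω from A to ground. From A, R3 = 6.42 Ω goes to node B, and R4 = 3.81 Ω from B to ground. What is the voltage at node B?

V_B ≈ 4.56 V

The second stage (R3 + R4 = 10.23 Ω) loads node A in parallel with R2.
Effective lower resistance at A: R2 ‖ 10.23 = 6.952 Ω.
So V_A = 21.6 × 0.5674 = 12.26 V.
V_B = V_A × 0.3724 = 4.565 V.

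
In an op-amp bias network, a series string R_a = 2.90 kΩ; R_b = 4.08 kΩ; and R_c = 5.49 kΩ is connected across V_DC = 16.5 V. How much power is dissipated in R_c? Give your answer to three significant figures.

The common current is I = 16.5/12.47 = 1.323 mA.
V(R_c) = I·R = 7.264 V; P = V·I = 7.264 × 1.323 = 9.612 mW.

P ≈ 9.61 mW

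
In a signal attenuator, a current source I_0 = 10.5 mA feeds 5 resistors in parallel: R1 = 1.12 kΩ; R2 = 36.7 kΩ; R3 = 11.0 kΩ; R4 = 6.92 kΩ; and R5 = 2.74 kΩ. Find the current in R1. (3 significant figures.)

Conductances: ΣG = 1/1.12 + 1/36.7 + 1/11.0 + 1/6.92 + 1/2.74 = 1.520 (1/kΩ).
Current divider: I(R1) = I_0 · G_k/ΣG = 10.5 × (0.8929/1.520) = 10.5 × 0.5872 = 6.166 mA.

I ≈ 6.17 mA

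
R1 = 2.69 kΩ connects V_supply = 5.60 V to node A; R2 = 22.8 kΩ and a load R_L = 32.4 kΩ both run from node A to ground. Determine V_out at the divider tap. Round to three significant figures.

The load sits in parallel with R2, giving an effective lower resistance R2' = R2·R_L/(R2+R_L) = 13.38 kΩ.
Now apply the divider: V_out = 5.60 × 0.8326 = 4.663 V.

V_out ≈ 4.66 V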